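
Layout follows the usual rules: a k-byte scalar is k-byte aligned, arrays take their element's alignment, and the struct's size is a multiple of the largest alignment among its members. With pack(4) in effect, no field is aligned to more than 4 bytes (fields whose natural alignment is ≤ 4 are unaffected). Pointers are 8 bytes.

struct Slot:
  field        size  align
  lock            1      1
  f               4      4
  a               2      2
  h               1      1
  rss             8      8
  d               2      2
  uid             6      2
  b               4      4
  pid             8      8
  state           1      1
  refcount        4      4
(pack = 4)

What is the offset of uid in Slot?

lock at 0 (size 1, align 1) → ends 1
pad 3 to align 4 for f
f at 4 (size 4, align 4) → ends 8
a at 8 (size 2, align 2) → ends 10
h at 10 (size 1, align 1) → ends 11
pad 1 to align 4 for rss
rss at 12 (size 8, align 4) → ends 20
d at 20 (size 2, align 2) → ends 22
uid at 22 (size 6, align 2) → ends 28

22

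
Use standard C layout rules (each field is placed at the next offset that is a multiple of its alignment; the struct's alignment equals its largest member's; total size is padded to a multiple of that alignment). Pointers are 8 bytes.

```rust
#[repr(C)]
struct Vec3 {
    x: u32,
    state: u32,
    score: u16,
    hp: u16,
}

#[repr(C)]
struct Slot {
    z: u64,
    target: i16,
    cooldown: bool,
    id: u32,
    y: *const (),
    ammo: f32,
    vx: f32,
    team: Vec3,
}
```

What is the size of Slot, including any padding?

48

Vec3: 0..4  x  (4B, 4-aligned); 4..8  state  (4B, 4-aligned); 8..10  score  (2B, 2-aligned); 10..12  hp  (2B, 2-aligned); sizeof = 12, alignof = 4
0..8  z  (8B, 8-aligned)
8..10  target  (2B, 2-aligned)
10..11  cooldown  (1B, 1-aligned)
11..12  -- padding (1B)
12..16  id  (4B, 4-aligned)
16..24  y  (8B, 8-aligned)
24..28  ammo  (4B, 4-aligned)
28..32  vx  (4B, 4-aligned)
32..44  team  (12B, 4-aligned)
44..48  -- tail padding (4B)
sizeof = 48, alignof = 8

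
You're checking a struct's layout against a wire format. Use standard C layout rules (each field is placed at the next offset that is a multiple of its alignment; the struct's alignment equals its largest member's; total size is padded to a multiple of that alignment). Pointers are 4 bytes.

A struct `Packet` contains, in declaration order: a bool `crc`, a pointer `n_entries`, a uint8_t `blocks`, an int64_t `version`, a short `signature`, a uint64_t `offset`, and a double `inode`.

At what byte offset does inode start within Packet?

crc at 0 (size 1, align 1) → ends 1
pad 3 to align 4 for n_entries
n_entries at 4 (size 4, align 4) → ends 8
blocks at 8 (size 1, align 1) → ends 9
pad 7 to align 8 for version
version at 16 (size 8, align 8) → ends 24
signature at 24 (size 2, align 2) → ends 26
pad 6 to align 8 for offset
offset at 32 (size 8, align 8) → ends 40
inode at 40 (size 8, align 8) → ends 48

40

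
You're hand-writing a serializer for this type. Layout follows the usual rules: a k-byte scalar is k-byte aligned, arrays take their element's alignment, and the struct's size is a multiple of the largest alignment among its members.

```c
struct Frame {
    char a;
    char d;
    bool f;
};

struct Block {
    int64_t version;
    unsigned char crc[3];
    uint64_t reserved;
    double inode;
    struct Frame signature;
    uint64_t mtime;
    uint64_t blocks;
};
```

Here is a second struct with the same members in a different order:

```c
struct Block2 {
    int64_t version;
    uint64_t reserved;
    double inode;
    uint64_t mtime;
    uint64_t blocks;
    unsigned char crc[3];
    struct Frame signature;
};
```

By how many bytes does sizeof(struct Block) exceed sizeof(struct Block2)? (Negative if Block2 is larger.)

Frame: 0..1  a  (1B, 1-aligned); 1..2  d  (1B, 1-aligned); 2..3  f  (1B, 1-aligned); sizeof = 3, alignof = 1
0..8  version  (8B, 8-aligned)
8..11  crc  (3B, 1-aligned)
11..16  -- padding (5B)
16..24  reserved  (8B, 8-aligned)
24..32  inode  (8B, 8-aligned)
32..35  signature  (3B, 1-aligned)
35..40  -- padding (5B)
40..48  mtime  (8B, 8-aligned)
48..56  blocks  (8B, 8-aligned)
sizeof = 56, alignof = 8
— Block2 —
0..8  version  (8B, 8-aligned)
8..16  reserved  (8B, 8-aligned)
16..24  inode  (8B, 8-aligned)
24..32  mtime  (8B, 8-aligned)
32..40  blocks  (8B, 8-aligned)
40..43  crc  (3B, 1-aligned)
43..46  signature  (3B, 1-aligned)
46..48  -- tail padding (2B)
sizeof = 48, alignof = 8
56 − 48 = 8

8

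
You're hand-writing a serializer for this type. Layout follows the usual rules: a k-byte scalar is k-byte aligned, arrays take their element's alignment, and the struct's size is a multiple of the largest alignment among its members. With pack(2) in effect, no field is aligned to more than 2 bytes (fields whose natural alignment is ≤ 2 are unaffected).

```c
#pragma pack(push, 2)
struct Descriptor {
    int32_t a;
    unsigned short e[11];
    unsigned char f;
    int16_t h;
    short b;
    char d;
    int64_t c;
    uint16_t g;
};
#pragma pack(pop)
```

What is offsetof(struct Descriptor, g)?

42

@0: a [4B, align 2] → 4
@4: e [22B, align 2] → 26
@26: f [1B, align 1] → 27
+1 pad (align 2)
@28: h [2B, align 2] → 30
@30: b [2B, align 2] → 32
@32: d [1B, align 1] → 33
+1 pad (align 2)
@34: c [8B, align 2] → 42
@42: g [2B, align 2] → 44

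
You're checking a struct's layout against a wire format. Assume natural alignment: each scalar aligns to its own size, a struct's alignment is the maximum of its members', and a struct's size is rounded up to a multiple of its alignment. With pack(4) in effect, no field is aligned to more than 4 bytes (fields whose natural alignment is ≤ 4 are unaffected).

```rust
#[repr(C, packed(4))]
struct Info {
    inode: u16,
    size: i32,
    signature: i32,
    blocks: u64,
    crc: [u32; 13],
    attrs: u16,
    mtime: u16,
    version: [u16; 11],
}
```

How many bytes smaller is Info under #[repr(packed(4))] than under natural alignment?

natural layout:
  inode at 0 (size 2, align 2) → ends 2
  pad 2 to align 4 for size
  size at 4 (size 4, align 4) → ends 8
  signature at 8 (size 4, align 4) → ends 12
  pad 4 to align 8 for blocks
  blocks at 16 (size 8, align 8) → ends 24
  crc at 24 (size 52, align 4) → ends 76
  attrs at 76 (size 2, align 2) → ends 78
  mtime at 78 (size 2, align 2) → ends 80
  version at 80 (size 22, align 2) → ends 102
  tail pad 2 to reach multiple of 8
  total 104 bytes, alignment 8
packed(4) layout:
  inode at 0 (size 2, align 2) → ends 2
  pad 2 to align 4 for size
  size at 4 (size 4, align 4) → ends 8
  signature at 8 (size 4, align 4) → ends 12
  blocks at 12 (size 8, align 4) → ends 20
  crc at 20 (size 52, align 4) → ends 72
  attrs at 72 (size 2, align 2) → ends 74
  mtime at 74 (size 2, align 2) → ends 76
  version at 76 (size 22, align 2) → ends 98
  tail pad 2 to reach multiple of 4
  total 100 bytes, alignment 4
104 − 100 = 4

4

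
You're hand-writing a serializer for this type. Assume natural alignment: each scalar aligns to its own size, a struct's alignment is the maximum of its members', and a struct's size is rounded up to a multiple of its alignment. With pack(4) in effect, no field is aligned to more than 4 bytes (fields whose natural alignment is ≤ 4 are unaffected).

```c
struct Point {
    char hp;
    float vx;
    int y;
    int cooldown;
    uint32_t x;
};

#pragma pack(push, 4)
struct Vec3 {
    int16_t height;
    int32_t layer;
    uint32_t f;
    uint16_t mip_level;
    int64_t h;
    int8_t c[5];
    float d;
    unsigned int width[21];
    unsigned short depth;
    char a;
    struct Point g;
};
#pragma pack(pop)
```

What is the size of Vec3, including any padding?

144

Point: 0..1  hp  (1B, 1-aligned); 1..4  -- padding (3B); 4..8  vx  (4B, 4-aligned); 8..12  y  (4B, 4-aligned); 12..16  cooldown  (4B, 4-aligned); 16..20  x  (4B, 4-aligned); sizeof = 20, alignof = 4
0..2  height  (2B, 2-aligned)
2..4  -- padding (2B)
4..8  layer  (4B, 4-aligned)
8..12  f  (4B, 4-aligned)
12..14  mip_level  (2B, 2-aligned)
14..16  -- padding (2B)
16..24  h  (8B, 4-aligned)
24..29  c  (5B, 1-aligned)
29..32  -- padding (3B)
32..36  d  (4B, 4-aligned)
36..120  width  (84B, 4-aligned)
120..122  depth  (2B, 2-aligned)
122..123  a  (1B, 1-aligned)
123..124  -- padding (1B)
124..144  g  (20B, 4-aligned)
sizeof = 144, alignof = 4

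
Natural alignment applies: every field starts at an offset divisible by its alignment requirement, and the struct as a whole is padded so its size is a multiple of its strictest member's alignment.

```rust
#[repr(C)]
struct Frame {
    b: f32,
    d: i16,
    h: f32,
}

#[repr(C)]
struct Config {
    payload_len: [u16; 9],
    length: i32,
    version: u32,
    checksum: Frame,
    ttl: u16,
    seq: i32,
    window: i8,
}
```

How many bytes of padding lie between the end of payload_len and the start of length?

2

Frame: b at 0 (size 4, align 4) → ends 4; d at 4 (size 2, align 2) → ends 6; pad 2 to align 4 for h; h at 8 (size 4, align 4) → ends 12; total 12 bytes, alignment 4
payload_len at 0 (size 18, align 2) → ends 18
pad 2 to align 4 for length
length at 20 (size 4, align 4) → ends 24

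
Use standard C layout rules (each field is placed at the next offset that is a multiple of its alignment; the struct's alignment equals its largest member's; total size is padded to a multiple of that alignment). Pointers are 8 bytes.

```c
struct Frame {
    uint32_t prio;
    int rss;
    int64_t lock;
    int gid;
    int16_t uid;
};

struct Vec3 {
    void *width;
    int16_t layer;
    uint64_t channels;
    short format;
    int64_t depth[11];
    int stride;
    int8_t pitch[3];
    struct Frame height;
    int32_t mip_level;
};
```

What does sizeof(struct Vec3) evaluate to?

Frame: 0..4  prio  (4B, 4-aligned); 4..8  rss  (4B, 4-aligned); 8..16  lock  (8B, 8-aligned); 16..20  gid  (4B, 4-aligned); 20..22  uid  (2B, 2-aligned); 22..24  -- tail padding (2B); sizeof = 24, alignof = 8
0..8  width  (8B, 8-aligned)
8..10  layer  (2B, 2-aligned)
10..16  -- padding (6B)
16..24  channels  (8B, 8-aligned)
24..26  format  (2B, 2-aligned)
26..32  -- padding (6B)
32..120  depth  (88B, 8-aligned)
120..124  stride  (4B, 4-aligned)
124..127  pitch  (3B, 1-aligned)
127..128  -- padding (1B)
128..152  height  (24B, 8-aligned)
152..156  mip_level  (4B, 4-aligned)
156..160  -- tail padding (4B)
sizeof = 160, alignof = 8

160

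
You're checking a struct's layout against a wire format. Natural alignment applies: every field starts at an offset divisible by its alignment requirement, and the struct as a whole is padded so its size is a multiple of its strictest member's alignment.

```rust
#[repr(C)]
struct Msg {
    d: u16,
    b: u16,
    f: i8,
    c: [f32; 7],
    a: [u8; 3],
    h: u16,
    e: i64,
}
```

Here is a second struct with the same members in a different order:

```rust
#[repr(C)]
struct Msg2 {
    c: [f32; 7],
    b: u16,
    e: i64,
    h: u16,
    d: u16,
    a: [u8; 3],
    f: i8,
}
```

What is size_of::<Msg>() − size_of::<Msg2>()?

0..2  d  (2B, 2-aligned)
2..4  b  (2B, 2-aligned)
4..5  f  (1B, 1-aligned)
5..8  -- padding (3B)
8..36  c  (28B, 4-aligned)
36..39  a  (3B, 1-aligned)
39..40  -- padding (1B)
40..42  h  (2B, 2-aligned)
42..48  -- padding (6B)
48..56  e  (8B, 8-aligned)
sizeof = 56, alignof = 8
— Msg2 —
0..28  c  (28B, 4-aligned)
28..30  b  (2B, 2-aligned)
30..32  -- padding (2B)
32..40  e  (8B, 8-aligned)
40..42  h  (2B, 2-aligned)
42..44  d  (2B, 2-aligned)
44..47  a  (3B, 1-aligned)
47..48  f  (1B, 1-aligned)
sizeof = 48, alignof = 8
56 − 48 = 8

8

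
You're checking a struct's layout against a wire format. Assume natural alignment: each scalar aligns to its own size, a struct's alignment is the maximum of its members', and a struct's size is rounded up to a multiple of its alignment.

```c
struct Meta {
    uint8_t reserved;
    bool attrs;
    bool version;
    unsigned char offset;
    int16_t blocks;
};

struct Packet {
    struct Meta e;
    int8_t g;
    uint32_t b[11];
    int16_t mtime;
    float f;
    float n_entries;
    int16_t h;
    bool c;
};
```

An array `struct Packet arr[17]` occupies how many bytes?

Meta: @0: reserved [1B, align 1] → 1; @1: attrs [1B, align 1] → 2; @2: version [1B, align 1] → 3; @3: offset [1B, align 1] → 4; @4: blocks [2B, align 2] → 6; size 6, align 2
@0: e [6B, align 2] → 6
@6: g [1B, align 1] → 7
+1 pad (align 4)
@8: b [44B, align 4] → 52
@52: mtime [2B, align 2] → 54
+2 pad (align 4)
@56: f [4B, align 4] → 60
@60: n_entries [4B, align 4] → 64
@64: h [2B, align 2] → 66
@66: c [1B, align 1] → 67
+1 tail pad (align 4)
size 68, align 4
array of 17: 17 × 68 = 1156

1156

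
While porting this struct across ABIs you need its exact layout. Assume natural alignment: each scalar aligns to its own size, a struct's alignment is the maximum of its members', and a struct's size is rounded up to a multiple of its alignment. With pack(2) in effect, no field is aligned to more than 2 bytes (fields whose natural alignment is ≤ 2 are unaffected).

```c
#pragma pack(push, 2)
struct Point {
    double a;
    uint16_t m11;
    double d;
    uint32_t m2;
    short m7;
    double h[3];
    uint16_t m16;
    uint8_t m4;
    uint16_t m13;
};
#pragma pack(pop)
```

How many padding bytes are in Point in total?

@0: a [8B, align 2] → 8
@8: m11 [2B, align 2] → 10
@10: d [8B, align 2] → 18
@18: m2 [4B, align 2] → 22
@22: m7 [2B, align 2] → 24
@24: h [24B, align 2] → 48
@48: m16 [2B, align 2] → 50
@50: m4 [1B, align 1] → 51
+1 pad (align 2)
@52: m13 [2B, align 2] → 54
size 54, align 2
data bytes 53, size 54 → padding 1

1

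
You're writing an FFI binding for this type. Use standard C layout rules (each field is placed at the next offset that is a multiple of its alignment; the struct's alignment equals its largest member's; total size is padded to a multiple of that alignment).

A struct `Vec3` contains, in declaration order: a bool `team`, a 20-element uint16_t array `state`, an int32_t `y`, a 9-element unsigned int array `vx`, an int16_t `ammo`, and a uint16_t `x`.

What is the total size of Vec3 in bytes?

88 bytes

team at 0 (size 1, align 1) → ends 1
pad 1 to align 2 for state
state at 2 (size 40, align 2) → ends 42
pad 2 to align 4 for y
y at 44 (size 4, align 4) → ends 48
vx at 48 (size 36, align 4) → ends 84
ammo at 84 (size 2, align 2) → ends 86
x at 86 (size 2, align 2) → ends 88
total 88 bytes, alignment 4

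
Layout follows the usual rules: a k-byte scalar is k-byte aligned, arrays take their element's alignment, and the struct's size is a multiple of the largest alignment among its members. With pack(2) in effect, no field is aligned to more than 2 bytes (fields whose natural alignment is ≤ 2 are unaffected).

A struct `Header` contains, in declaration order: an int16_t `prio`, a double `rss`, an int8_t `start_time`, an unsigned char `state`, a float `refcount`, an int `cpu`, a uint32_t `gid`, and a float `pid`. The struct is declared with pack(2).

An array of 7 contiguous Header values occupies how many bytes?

prio at 0 (size 2, align 2) → ends 2
rss at 2 (size 8, align 2) → ends 10
start_time at 10 (size 1, align 1) → ends 11
state at 11 (size 1, align 1) → ends 12
refcount at 12 (size 4, align 2) → ends 16
cpu at 16 (size 4, align 2) → ends 20
gid at 20 (size 4, align 2) → ends 24
pid at 24 (size 4, align 2) → ends 28
total 28 bytes, alignment 2
array of 7: 7 × 28 = 196

196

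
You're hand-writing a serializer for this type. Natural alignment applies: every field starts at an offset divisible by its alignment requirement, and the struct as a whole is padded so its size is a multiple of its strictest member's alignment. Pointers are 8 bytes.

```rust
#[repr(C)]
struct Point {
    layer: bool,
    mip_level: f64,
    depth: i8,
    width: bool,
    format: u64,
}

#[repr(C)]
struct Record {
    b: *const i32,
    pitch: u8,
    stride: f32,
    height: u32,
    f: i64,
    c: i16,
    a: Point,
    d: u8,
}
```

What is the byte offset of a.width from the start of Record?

Point: 0..1  layer  (1B, 1-aligned); 1..8  -- padding (7B); 8..16  mip_level  (8B, 8-aligned); 16..17  depth  (1B, 1-aligned); 17..18  width  (1B, 1-aligned); 18..24  -- padding (6B); 24..32  format  (8B, 8-aligned); sizeof = 32, alignof = 8
0..8  b  (8B, 8-aligned)
8..9  pitch  (1B, 1-aligned)
9..12  -- padding (3B)
12..16  stride  (4B, 4-aligned)
16..20  height  (4B, 4-aligned)
20..24  -- padding (4B)
24..32  f  (8B, 8-aligned)
32..34  c  (2B, 2-aligned)
34..40  -- padding (6B)
40..72  a  (32B, 8-aligned)
within Point: width at 17
40 + 17 = 57

57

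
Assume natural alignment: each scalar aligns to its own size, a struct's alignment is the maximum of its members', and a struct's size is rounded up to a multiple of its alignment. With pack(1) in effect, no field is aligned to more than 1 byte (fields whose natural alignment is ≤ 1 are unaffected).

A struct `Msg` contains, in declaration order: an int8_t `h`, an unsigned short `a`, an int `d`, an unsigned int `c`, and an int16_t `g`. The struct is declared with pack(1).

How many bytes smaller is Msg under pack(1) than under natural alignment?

natural layout:
  h at 0 (size 1, align 1) → ends 1
  pad 1 to align 2 for a
  a at 2 (size 2, align 2) → ends 4
  d at 4 (size 4, align 4) → ends 8
  c at 8 (size 4, align 4) → ends 12
  g at 12 (size 2, align 2) → ends 14
  tail pad 2 to reach multiple of 4
  total 16 bytes, alignment 4
packed(1) layout:
  h at 0 (size 1, align 1) → ends 1
  a at 1 (size 2, align 1) → ends 3
  d at 3 (size 4, align 1) → ends 7
  c at 7 (size 4, align 1) → ends 11
  g at 11 (size 2, align 1) → ends 13
  total 13 bytes, alignment 1
16 − 13 = 3

3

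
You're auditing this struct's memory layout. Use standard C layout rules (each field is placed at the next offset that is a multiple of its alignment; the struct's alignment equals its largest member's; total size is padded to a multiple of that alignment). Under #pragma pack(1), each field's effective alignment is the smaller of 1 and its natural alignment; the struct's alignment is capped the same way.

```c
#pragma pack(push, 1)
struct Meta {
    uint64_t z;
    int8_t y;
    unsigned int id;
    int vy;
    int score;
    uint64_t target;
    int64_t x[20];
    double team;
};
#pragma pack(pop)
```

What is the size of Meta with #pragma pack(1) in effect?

@0: z [8B, align 1] → 8
@8: y [1B, align 1] → 9
@9: id [4B, align 1] → 13
@13: vy [4B, align 1] → 17
@17: score [4B, align 1] → 21
@21: target [8B, align 1] → 29
@29: x [160B, align 1] → 189
@189: team [8B, align 1] → 197
size 197, align 1

197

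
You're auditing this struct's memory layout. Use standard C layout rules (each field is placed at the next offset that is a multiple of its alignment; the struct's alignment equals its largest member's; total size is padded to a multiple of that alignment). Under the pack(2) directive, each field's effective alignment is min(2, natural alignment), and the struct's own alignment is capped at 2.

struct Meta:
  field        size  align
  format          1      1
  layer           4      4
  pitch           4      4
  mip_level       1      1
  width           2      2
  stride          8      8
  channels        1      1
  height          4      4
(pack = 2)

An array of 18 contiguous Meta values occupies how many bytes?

format at 0 (size 1, align 1) → ends 1
pad 1 to align 2 for layer
layer at 2 (size 4, align 2) → ends 6
pitch at 6 (size 4, align 2) → ends 10
mip_level at 10 (size 1, align 1) → ends 11
pad 1 to align 2 for width
width at 12 (size 2, align 2) → ends 14
stride at 14 (size 8, align 2) → ends 22
channels at 22 (size 1, align 1) → ends 23
pad 1 to align 2 for height
height at 24 (size 4, align 2) → ends 28
total 28 bytes, alignment 2
array of 18: 18 × 28 = 504

504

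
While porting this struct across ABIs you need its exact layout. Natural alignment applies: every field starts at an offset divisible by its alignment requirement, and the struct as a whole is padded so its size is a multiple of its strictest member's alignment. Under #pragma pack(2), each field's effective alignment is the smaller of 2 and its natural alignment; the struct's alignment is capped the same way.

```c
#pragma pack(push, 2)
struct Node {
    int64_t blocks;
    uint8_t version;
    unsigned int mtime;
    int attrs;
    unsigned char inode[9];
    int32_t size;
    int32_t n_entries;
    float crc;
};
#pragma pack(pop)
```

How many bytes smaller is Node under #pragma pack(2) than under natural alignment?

8

natural layout:
  0..8  blocks  (8B, 8-aligned)
  8..9  version  (1B, 1-aligned)
  9..12  -- padding (3B)
  12..16  mtime  (4B, 4-aligned)
  16..20  attrs  (4B, 4-aligned)
  20..29  inode  (9B, 1-aligned)
  29..32  -- padding (3B)
  32..36  size  (4B, 4-aligned)
  36..40  n_entries  (4B, 4-aligned)
  40..44  crc  (4B, 4-aligned)
  44..48  -- tail padding (4B)
  sizeof = 48, alignof = 8
packed(2) layout:
  0..8  blocks  (8B, 2-aligned)
  8..9  version  (1B, 1-aligned)
  9..10  -- padding (1B)
  10..14  mtime  (4B, 2-aligned)
  14..18  attrs  (4B, 2-aligned)
  18..27  inode  (9B, 1-aligned)
  27..28  -- padding (1B)
  28..32  size  (4B, 2-aligned)
  32..36  n_entries  (4B, 2-aligned)
  36..40  crc  (4B, 2-aligned)
  sizeof = 40, alignof = 2
48 − 40 = 8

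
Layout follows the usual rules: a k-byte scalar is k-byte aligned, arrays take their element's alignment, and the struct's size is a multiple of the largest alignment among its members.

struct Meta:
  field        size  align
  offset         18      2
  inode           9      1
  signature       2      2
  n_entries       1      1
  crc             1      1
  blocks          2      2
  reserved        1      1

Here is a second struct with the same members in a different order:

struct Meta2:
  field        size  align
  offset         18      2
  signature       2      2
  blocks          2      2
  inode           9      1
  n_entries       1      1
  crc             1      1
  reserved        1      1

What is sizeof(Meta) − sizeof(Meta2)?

2

@0: offset [18B, align 2] → 18
@18: inode [9B, align 1] → 27
+1 pad (align 2)
@28: signature [2B, align 2] → 30
@30: n_entries [1B, align 1] → 31
@31: crc [1B, align 1] → 32
@32: blocks [2B, align 2] → 34
@34: reserved [1B, align 1] → 35
+1 tail pad (align 2)
size 36, align 2
— Meta2 —
@0: offset [18B, align 2] → 18
@18: signature [2B, align 2] → 20
@20: blocks [2B, align 2] → 22
@22: inode [9B, align 1] → 31
@31: n_entries [1B, align 1] → 32
@32: crc [1B, align 1] → 33
@33: reserved [1B, align 1] → 34
size 34, align 2
36 − 34 = 2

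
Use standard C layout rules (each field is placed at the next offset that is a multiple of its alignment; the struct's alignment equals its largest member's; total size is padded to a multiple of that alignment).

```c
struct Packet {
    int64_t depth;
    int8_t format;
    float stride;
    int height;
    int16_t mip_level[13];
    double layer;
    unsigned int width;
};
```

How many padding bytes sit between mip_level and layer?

@0: depth [8B, align 8] → 8
@8: format [1B, align 1] → 9
+3 pad (align 4)
@12: stride [4B, align 4] → 16
@16: height [4B, align 4] → 20
@20: mip_level [26B, align 2] → 46
+2 pad (align 8)
@48: layer [8B, align 8] → 56

2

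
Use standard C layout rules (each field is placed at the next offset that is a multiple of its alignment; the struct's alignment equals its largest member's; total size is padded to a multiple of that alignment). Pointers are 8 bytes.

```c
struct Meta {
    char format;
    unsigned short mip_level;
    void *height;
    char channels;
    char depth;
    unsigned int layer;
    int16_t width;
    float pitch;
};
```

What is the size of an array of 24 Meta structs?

768

0..1  format  (1B, 1-aligned)
1..2  -- padding (1B)
2..4  mip_level  (2B, 2-aligned)
4..8  -- padding (4B)
8..16  height  (8B, 8-aligned)
16..17  channels  (1B, 1-aligned)
17..18  depth  (1B, 1-aligned)
18..20  -- padding (2B)
20..24  layer  (4B, 4-aligned)
24..26  width  (2B, 2-aligned)
26..28  -- padding (2B)
28..32  pitch  (4B, 4-aligned)
sizeof = 32, alignof = 8
array of 24: 24 × 32 = 768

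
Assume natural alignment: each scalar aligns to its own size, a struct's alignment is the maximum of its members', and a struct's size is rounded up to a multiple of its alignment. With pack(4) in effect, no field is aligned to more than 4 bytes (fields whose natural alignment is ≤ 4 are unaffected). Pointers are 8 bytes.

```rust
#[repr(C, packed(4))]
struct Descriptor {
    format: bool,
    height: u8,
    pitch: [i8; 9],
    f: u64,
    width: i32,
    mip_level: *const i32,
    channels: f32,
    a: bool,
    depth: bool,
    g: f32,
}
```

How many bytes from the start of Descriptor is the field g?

40

format at 0 (size 1, align 1) → ends 1
height at 1 (size 1, align 1) → ends 2
pitch at 2 (size 9, align 1) → ends 11
pad 1 to align 4 for f
f at 12 (size 8, align 4) → ends 20
width at 20 (size 4, align 4) → ends 24
mip_level at 24 (size 8, align 4) → ends 32
channels at 32 (size 4, align 4) → ends 36
a at 36 (size 1, align 1) → ends 37
depth at 37 (size 1, align 1) → ends 38
pad 2 to align 4 for g
g at 40 (size 4, align 4) → ends 44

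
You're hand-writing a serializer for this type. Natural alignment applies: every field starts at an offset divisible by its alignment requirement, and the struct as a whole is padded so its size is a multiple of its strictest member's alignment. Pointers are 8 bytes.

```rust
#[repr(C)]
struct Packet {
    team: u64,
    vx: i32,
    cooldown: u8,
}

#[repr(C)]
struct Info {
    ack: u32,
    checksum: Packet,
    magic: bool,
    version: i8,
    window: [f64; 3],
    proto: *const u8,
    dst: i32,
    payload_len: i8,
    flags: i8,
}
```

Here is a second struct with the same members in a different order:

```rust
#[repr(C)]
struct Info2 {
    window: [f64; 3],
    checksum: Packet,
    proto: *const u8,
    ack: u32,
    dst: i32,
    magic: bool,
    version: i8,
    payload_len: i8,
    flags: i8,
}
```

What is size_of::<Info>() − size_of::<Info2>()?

8

Packet: 0..8  team  (8B, 8-aligned); 8..12  vx  (4B, 4-aligned); 12..13  cooldown  (1B, 1-aligned); 13..16  -- tail padding (3B); sizeof = 16, alignof = 8
0..4  ack  (4B, 4-aligned)
4..8  -- padding (4B)
8..24  checksum  (16B, 8-aligned)
24..25  magic  (1B, 1-aligned)
25..26  version  (1B, 1-aligned)
26..32  -- padding (6B)
32..56  window  (24B, 8-aligned)
56..64  proto  (8B, 8-aligned)
64..68  dst  (4B, 4-aligned)
68..69  payload_len  (1B, 1-aligned)
69..70  flags  (1B, 1-aligned)
70..72  -- tail padding (2B)
sizeof = 72, alignof = 8
— Info2 —
0..24  window  (24B, 8-aligned)
24..40  checksum  (16B, 8-aligned)
40..48  proto  (8B, 8-aligned)
48..52  ack  (4B, 4-aligned)
52..56  dst  (4B, 4-aligned)
56..57  magic  (1B, 1-aligned)
57..58  version  (1B, 1-aligned)
58..59  payload_len  (1B, 1-aligned)
59..60  flags  (1B, 1-aligned)
60..64  -- tail padding (4B)
sizeof = 64, alignof = 8
72 − 64 = 8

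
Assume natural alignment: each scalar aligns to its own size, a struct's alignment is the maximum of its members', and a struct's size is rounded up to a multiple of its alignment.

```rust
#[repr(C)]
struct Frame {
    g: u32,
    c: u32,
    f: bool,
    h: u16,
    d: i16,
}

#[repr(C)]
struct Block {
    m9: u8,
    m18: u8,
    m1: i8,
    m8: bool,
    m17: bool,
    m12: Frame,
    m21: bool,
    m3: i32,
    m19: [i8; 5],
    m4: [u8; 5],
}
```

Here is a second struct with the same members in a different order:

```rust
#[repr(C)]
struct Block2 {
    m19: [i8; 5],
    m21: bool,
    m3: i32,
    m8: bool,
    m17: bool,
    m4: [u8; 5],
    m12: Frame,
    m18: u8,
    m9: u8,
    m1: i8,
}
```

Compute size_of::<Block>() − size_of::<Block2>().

4

Frame: 0..4  g  (4B, 4-aligned); 4..8  c  (4B, 4-aligned); 8..9  f  (1B, 1-aligned); 9..10  -- padding (1B); 10..12  h  (2B, 2-aligned); 12..14  d  (2B, 2-aligned); 14..16  -- tail padding (2B); sizeof = 16, alignof = 4
0..1  m9  (1B, 1-aligned)
1..2  m18  (1B, 1-aligned)
2..3  m1  (1B, 1-aligned)
3..4  m8  (1B, 1-aligned)
4..5  m17  (1B, 1-aligned)
5..8  -- padding (3B)
8..24  m12  (16B, 4-aligned)
24..25  m21  (1B, 1-aligned)
25..28  -- padding (3B)
28..32  m3  (4B, 4-aligned)
32..37  m19  (5B, 1-aligned)
37..42  m4  (5B, 1-aligned)
42..44  -- tail padding (2B)
sizeof = 44, alignof = 4
— Block2 —
0..5  m19  (5B, 1-aligned)
5..6  m21  (1B, 1-aligned)
6..8  -- padding (2B)
8..12  m3  (4B, 4-aligned)
12..13  m8  (1B, 1-aligned)
13..14  m17  (1B, 1-aligned)
14..19  m4  (5B, 1-aligned)
19..20  -- padding (1B)
20..36  m12  (16B, 4-aligned)
36..37  m18  (1B, 1-aligned)
37..38  m9  (1B, 1-aligned)
38..39  m1  (1B, 1-aligned)
39..40  -- tail padding (1B)
sizeof = 40, alignof = 4
44 − 40 = 4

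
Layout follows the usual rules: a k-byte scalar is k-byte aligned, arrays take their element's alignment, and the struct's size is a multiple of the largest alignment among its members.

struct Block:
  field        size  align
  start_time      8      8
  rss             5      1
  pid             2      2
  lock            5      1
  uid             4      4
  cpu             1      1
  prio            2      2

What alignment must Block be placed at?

8

member alignments: start_time=8, rss=1, pid=2, lock=1, uid=4, cpu=1, prio=2
max = 8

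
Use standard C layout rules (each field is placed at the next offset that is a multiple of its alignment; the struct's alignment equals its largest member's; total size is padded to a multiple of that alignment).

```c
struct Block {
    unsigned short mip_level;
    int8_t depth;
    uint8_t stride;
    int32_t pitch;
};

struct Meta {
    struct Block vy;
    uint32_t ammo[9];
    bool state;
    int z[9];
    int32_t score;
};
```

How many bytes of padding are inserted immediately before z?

3

Block: 0..2  mip_level  (2B, 2-aligned); 2..3  depth  (1B, 1-aligned); 3..4  stride  (1B, 1-aligned); 4..8  pitch  (4B, 4-aligned); sizeof = 8, alignof = 4
0..8  vy  (8B, 4-aligned)
8..44  ammo  (36B, 4-aligned)
44..45  state  (1B, 1-aligned)
45..48  -- padding (3B)
48..84  z  (36B, 4-aligned)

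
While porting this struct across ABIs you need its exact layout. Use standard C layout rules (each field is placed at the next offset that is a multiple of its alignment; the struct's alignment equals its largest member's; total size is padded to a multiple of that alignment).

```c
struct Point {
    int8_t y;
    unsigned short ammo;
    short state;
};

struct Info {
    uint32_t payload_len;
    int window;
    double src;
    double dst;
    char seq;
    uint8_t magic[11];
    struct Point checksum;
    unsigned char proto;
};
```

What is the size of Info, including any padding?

Point: y at 0 (size 1, align 1) → ends 1; pad 1 to align 2 for ammo; ammo at 2 (size 2, align 2) → ends 4; state at 4 (size 2, align 2) → ends 6; total 6 bytes, alignment 2
payload_len at 0 (size 4, align 4) → ends 4
window at 4 (size 4, align 4) → ends 8
src at 8 (size 8, align 8) → ends 16
dst at 16 (size 8, align 8) → ends 24
seq at 24 (size 1, align 1) → ends 25
magic at 25 (size 11, align 1) → ends 36
checksum at 36 (size 6, align 2) → ends 42
proto at 42 (size 1, align 1) → ends 43
tail pad 5 to reach multiple of 8
total 48 bytes, alignment 8

48 bytes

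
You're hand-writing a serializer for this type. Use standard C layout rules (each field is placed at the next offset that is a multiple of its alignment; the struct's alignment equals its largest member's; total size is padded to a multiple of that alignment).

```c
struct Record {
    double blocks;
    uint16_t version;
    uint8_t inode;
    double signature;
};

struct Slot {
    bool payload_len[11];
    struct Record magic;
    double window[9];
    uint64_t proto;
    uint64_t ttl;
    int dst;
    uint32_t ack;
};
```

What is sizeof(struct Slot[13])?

Record: blocks at 0 (size 8, align 8) → ends 8; version at 8 (size 2, align 2) → ends 10; inode at 10 (size 1, align 1) → ends 11; pad 5 to align 8 for signature; signature at 16 (size 8, align 8) → ends 24; total 24 bytes, alignment 8
payload_len at 0 (size 11, align 1) → ends 11
pad 5 to align 8 for magic
magic at 16 (size 24, align 8) → ends 40
window at 40 (size 72, align 8) → ends 112
proto at 112 (size 8, align 8) → ends 120
ttl at 120 (size 8, align 8) → ends 128
dst at 128 (size 4, align 4) → ends 132
ack at 132 (size 4, align 4) → ends 136
total 136 bytes, alignment 8
array of 13: 13 × 136 = 1768

1768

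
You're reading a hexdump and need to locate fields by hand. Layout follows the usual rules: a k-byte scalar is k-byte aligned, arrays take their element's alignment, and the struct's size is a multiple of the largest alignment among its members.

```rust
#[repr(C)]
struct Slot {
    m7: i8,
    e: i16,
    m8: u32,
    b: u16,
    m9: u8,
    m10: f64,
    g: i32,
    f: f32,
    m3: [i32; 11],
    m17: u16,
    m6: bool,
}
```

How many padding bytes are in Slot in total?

m7 at 0 (size 1, align 1) → ends 1
pad 1 to align 2 for e
e at 2 (size 2, align 2) → ends 4
m8 at 4 (size 4, align 4) → ends 8
b at 8 (size 2, align 2) → ends 10
m9 at 10 (size 1, align 1) → ends 11
pad 5 to align 8 for m10
m10 at 16 (size 8, align 8) → ends 24
g at 24 (size 4, align 4) → ends 28
f at 28 (size 4, align 4) → ends 32
m3 at 32 (size 44, align 4) → ends 76
m17 at 76 (size 2, align 2) → ends 78
m6 at 78 (size 1, align 1) → ends 79
tail pad 1 to reach multiple of 8
total 80 bytes, alignment 8
data bytes 73, size 80 → padding 7

7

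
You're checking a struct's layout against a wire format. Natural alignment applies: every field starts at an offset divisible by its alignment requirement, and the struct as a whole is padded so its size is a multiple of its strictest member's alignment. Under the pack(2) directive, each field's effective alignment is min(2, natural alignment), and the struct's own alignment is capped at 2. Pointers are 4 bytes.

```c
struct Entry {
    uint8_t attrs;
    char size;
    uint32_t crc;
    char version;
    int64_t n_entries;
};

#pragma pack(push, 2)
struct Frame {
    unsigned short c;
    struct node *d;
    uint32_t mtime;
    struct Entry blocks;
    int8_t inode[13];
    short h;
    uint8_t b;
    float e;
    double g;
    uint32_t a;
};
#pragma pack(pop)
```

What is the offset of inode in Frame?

Entry: 0..1  attrs  (1B, 1-aligned); 1..2  size  (1B, 1-aligned); 2..4  -- padding (2B); 4..8  crc  (4B, 4-aligned); 8..9  version  (1B, 1-aligned); 9..16  -- padding (7B); 16..24  n_entries  (8B, 8-aligned); sizeof = 24, alignof = 8
0..2  c  (2B, 2-aligned)
2..6  d  (4B, 2-aligned)
6..10  mtime  (4B, 2-aligned)
10..34  blocks  (24B, 2-aligned)
34..47  inode  (13B, 1-aligned)

34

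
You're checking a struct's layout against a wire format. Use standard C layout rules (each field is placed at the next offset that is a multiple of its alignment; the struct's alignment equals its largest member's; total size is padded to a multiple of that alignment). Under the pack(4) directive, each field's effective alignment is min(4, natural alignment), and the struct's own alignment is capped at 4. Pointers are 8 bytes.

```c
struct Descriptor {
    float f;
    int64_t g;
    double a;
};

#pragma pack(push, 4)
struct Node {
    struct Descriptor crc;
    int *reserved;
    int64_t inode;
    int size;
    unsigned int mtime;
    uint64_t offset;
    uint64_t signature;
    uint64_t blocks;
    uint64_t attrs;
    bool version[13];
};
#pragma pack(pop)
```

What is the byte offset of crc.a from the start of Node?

Descriptor: @0: f [4B, align 4] → 4; +4 pad (align 8); @8: g [8B, align 8] → 16; @16: a [8B, align 8] → 24; size 24, align 8
@0: crc [24B, align 4] → 24
within Descriptor: a at 16
0 + 16 = 16

16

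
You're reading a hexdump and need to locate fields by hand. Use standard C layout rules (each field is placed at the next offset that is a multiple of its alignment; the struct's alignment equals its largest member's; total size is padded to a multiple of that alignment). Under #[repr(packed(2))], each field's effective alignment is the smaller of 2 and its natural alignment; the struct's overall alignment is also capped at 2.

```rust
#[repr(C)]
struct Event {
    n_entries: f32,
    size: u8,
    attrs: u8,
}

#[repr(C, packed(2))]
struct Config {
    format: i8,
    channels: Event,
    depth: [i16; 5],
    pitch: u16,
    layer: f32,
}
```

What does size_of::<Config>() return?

Event: n_entries at 0 (size 4, align 4) → ends 4; size at 4 (size 1, align 1) → ends 5; attrs at 5 (size 1, align 1) → ends 6; tail pad 2 to reach multiple of 4; total 8 bytes, alignment 4
format at 0 (size 1, align 1) → ends 1
pad 1 to align 2 for channels
channels at 2 (size 8, align 2) → ends 10
depth at 10 (size 10, align 2) → ends 20
pitch at 20 (size 2, align 2) → ends 22
layer at 22 (size 4, align 2) → ends 26
total 26 bytes, alignment 2

26 bytes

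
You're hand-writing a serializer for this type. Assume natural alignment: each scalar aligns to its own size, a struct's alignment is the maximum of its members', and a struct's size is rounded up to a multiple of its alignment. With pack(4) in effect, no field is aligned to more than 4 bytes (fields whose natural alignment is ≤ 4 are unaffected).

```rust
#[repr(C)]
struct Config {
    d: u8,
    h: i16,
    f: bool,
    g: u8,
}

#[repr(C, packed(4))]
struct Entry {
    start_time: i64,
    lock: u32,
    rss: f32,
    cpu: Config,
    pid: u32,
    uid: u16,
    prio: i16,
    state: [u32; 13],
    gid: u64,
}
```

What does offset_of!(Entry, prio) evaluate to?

Config: 0..1  d  (1B, 1-aligned); 1..2  -- padding (1B); 2..4  h  (2B, 2-aligned); 4..5  f  (1B, 1-aligned); 5..6  g  (1B, 1-aligned); sizeof = 6, alignof = 2
0..8  start_time  (8B, 4-aligned)
8..12  lock  (4B, 4-aligned)
12..16  rss  (4B, 4-aligned)
16..22  cpu  (6B, 2-aligned)
22..24  -- padding (2B)
24..28  pid  (4B, 4-aligned)
28..30  uid  (2B, 2-aligned)
30..32  prio  (2B, 2-aligned)

30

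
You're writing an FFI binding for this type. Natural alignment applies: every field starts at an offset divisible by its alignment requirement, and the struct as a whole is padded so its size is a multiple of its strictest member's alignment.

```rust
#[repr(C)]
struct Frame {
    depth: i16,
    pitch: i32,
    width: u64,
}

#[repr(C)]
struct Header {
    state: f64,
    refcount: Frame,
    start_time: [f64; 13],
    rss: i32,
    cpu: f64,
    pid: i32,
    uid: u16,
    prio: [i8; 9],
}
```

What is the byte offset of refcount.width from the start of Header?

Frame: 0..2  depth  (2B, 2-aligned); 2..4  -- padding (2B); 4..8  pitch  (4B, 4-aligned); 8..16  width  (8B, 8-aligned); sizeof = 16, alignof = 8
0..8  state  (8B, 8-aligned)
8..24  refcount  (16B, 8-aligned)
within Frame: width at 8
8 + 8 = 16

16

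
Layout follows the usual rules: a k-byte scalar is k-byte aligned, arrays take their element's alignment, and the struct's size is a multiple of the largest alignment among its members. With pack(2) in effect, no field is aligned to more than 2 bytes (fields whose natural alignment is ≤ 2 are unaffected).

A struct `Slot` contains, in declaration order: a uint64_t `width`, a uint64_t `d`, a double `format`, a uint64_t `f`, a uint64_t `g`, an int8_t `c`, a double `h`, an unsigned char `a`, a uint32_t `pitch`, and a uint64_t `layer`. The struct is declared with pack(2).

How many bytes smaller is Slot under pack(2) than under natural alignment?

8

natural layout:
  width at 0 (size 8, align 8) → ends 8
  d at 8 (size 8, align 8) → ends 16
  format at 16 (size 8, align 8) → ends 24
  f at 24 (size 8, align 8) → ends 32
  g at 32 (size 8, align 8) → ends 40
  c at 40 (size 1, align 1) → ends 41
  pad 7 to align 8 for h
  h at 48 (size 8, align 8) → ends 56
  a at 56 (size 1, align 1) → ends 57
  pad 3 to align 4 for pitch
  pitch at 60 (size 4, align 4) → ends 64
  layer at 64 (size 8, align 8) → ends 72
  total 72 bytes, alignment 8
packed(2) layout:
  width at 0 (size 8, align 2) → ends 8
  d at 8 (size 8, align 2) → ends 16
  format at 16 (size 8, align 2) → ends 24
  f at 24 (size 8, align 2) → ends 32
  g at 32 (size 8, align 2) → ends 40
  c at 40 (size 1, align 1) → ends 41
  pad 1 to align 2 for h
  h at 42 (size 8, align 2) → ends 50
  a at 50 (size 1, align 1) → ends 51
  pad 1 to align 2 for pitch
  pitch at 52 (size 4, align 2) → ends 56
  layer at 56 (size 8, align 2) → ends 64
  total 64 bytes, alignment 2
72 − 64 = 8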